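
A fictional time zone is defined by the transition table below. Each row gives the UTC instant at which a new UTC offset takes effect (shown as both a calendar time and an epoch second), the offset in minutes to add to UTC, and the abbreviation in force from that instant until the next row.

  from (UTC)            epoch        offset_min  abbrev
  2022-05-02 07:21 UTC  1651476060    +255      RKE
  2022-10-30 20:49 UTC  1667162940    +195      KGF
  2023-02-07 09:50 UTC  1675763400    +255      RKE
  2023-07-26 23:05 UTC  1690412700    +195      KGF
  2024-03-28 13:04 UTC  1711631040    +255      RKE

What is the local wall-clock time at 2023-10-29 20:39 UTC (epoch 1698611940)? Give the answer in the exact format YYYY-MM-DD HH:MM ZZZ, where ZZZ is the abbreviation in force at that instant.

Query: 2023-10-29 20:39 UTC
Rule 4/5 (KGF, +03:15): 2023-07-26 23:05 UTC ≤ query < 2024-03-28 13:04 UTC
20·60 + 39 + 195 = 1434 min
1434 = 0·1440 + 1434; 1434 = 23·60 + 54 → 23:54, same day
→ 2023-10-29 23:54 KGF

2023-10-29 23:54 KGF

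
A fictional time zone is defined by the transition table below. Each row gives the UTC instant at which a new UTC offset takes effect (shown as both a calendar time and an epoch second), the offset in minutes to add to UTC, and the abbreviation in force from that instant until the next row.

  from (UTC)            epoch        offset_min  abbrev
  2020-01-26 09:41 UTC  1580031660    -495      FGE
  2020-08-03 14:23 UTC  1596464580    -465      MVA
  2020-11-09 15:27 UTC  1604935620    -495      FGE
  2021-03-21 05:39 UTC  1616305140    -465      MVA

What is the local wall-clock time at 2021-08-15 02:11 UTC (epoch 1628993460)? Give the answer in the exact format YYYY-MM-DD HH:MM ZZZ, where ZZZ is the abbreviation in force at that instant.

2021-08-14 18:26 MVA

Query: 2021-08-15 02:11 UTC
Rule 4/4 (MVA, -07:45): 2021-03-21 05:39 UTC ≤ query < +∞
2·60 + 11 - 465 = -334 min
-334 = -1·1440 + 1106; 1106 = 18·60 + 26 → 18:26, 2021-08-15 - 1 day = 2021-08-14
→ 2021-08-14 18:26 MVA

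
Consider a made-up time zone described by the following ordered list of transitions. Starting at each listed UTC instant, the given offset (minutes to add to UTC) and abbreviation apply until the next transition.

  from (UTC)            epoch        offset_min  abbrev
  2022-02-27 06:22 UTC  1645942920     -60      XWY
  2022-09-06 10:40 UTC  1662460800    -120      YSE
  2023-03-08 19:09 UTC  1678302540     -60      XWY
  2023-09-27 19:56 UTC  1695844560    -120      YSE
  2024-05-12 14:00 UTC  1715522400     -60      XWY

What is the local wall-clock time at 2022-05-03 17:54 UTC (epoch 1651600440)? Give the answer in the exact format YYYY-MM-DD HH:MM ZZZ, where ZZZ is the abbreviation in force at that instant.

2022-05-03 16:54 XWY

Query: 2022-05-03 17:54 UTC
Rule 1/5 (XWY, -01:00): 2022-02-27 06:22 UTC ≤ query < 2022-09-06 10:40 UTC
17·60 + 54 - 60 = 1014 min
1014 = 0·1440 + 1014; 1014 = 16·60 + 54 → 16:54, same day
→ 2022-05-03 16:54 XWY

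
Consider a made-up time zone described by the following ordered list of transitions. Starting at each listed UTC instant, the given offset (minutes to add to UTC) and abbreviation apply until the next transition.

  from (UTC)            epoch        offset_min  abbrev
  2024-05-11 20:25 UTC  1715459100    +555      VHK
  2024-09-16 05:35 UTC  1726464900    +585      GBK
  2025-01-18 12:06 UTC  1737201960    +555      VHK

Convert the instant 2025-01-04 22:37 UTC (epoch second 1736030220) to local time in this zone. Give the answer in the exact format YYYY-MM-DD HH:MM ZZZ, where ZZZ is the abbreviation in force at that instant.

Query: 2025-01-04 22:37 UTC
Rule 2/3 (GBK, +09:45): 2024-09-16 05:35 UTC ≤ query < 2025-01-18 12:06 UTC
22·60 + 37 + 585 = 1942 min
1942 = 1·1440 + 502; 502 = 8·60 + 22 → 08:22, 2025-01-04 + 1 day = 2025-01-05
→ 2025-01-05 08:22 GBK

2025-01-05 08:22 GBK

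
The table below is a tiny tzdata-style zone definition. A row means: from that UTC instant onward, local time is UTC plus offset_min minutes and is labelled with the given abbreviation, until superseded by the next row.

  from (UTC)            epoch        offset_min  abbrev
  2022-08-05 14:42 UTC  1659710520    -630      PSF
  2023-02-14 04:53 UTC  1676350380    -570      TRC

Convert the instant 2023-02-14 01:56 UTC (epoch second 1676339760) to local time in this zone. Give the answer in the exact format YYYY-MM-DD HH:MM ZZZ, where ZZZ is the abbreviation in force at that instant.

2023-02-13 15:26 PSF

Query: 2023-02-14 01:56 UTC
Rule 1/2 (PSF, -10:30): 2022-08-05 14:42 UTC ≤ query < 2023-02-14 04:53 UTC
1·60 + 56 - 630 = -514 min
-514 = -1·1440 + 926; 926 = 15·60 + 26 → 15:26, 2023-02-14 - 1 day = 2023-02-13
→ 2023-02-13 15:26 PSF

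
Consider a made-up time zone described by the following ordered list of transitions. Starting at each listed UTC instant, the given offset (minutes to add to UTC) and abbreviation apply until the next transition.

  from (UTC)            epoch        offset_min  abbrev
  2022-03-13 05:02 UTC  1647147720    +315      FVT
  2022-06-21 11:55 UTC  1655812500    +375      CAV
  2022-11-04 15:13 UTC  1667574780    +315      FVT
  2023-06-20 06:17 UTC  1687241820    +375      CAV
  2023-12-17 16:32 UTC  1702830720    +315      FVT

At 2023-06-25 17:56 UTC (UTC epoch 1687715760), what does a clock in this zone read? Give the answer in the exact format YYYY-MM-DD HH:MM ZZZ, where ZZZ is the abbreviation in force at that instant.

Query: 2023-06-25 17:56 UTC
Rule 4/5 (CAV, +06:15): 2023-06-20 06:17 UTC ≤ query < 2023-12-17 16:32 UTC
17·60 + 56 + 375 = 1451 min
1451 = 1·1440 + 11; 11 = 0·60 + 11 → 00:11, 2023-06-25 + 1 day = 2023-06-26
→ 2023-06-26 00:11 CAV

2023-06-26 00:11 CAV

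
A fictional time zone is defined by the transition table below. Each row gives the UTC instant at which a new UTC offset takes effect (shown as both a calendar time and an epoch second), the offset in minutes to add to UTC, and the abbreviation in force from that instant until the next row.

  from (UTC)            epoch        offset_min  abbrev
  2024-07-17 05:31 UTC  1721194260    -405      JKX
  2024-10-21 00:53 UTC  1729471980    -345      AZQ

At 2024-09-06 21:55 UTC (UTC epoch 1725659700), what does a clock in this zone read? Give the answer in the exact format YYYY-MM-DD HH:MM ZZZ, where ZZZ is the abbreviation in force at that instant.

Query: 2024-09-06 21:55 UTC
Rule 1/2 (JKX, -06:45): 2024-07-17 05:31 UTC ≤ query < 2024-10-21 00:53 UTC
21·60 + 55 - 405 = 910 min
910 = 0·1440 + 910; 910 = 15·60 + 10 → 15:10, same day
→ 2024-09-06 15:10 JKX

2024-09-06 15:10 JKX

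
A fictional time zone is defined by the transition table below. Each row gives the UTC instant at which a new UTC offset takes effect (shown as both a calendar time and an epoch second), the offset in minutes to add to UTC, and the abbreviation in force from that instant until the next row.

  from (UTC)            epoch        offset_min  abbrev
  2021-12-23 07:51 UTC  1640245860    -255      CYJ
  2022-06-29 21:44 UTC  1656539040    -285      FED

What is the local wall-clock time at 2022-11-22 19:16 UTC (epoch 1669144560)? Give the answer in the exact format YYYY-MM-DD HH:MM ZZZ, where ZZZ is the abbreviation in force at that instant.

2022-11-22 14:31 FED

Query: 2022-11-22 19:16 UTC
Rule 2/2 (FED, -04:45): 2022-06-29 21:44 UTC ≤ query < +∞
19·60 + 16 - 285 = 871 min
871 = 0·1440 + 871; 871 = 14·60 + 31 → 14:31, same day
→ 2022-11-22 14:31 FED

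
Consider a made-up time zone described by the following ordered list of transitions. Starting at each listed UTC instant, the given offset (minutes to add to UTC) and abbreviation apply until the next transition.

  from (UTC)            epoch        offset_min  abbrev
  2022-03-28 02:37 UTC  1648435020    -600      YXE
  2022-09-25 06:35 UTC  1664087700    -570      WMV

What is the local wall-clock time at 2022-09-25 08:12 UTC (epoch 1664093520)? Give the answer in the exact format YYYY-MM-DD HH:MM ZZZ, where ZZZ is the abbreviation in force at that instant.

2022-09-24 22:42 WMV

Query: 2022-09-25 08:12 UTC
Rule 2/2 (WMV, -09:30): 2022-09-25 06:35 UTC ≤ query < +∞
8·60 + 12 - 570 = -78 min
-78 = -1·1440 + 1362; 1362 = 22·60 + 42 → 22:42, 2022-09-25 - 1 day = 2022-09-24
→ 2022-09-24 22:42 WMV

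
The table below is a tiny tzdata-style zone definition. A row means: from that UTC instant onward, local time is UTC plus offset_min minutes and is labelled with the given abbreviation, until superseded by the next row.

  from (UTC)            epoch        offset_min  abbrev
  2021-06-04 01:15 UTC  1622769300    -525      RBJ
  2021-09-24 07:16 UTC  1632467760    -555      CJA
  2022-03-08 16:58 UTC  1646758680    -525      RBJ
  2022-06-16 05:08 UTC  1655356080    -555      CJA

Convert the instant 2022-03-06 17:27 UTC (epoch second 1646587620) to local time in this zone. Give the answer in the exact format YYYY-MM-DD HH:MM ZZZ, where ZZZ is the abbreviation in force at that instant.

2022-03-06 08:12 CJA

Query: 2022-03-06 17:27 UTC
Rule 2/4 (CJA, -09:15): 2021-09-24 07:16 UTC ≤ query < 2022-03-08 16:58 UTC
17·60 + 27 - 555 = 492 min
492 = 0·1440 + 492; 492 = 8·60 + 12 → 08:12, same day
→ 2022-03-06 08:12 CJA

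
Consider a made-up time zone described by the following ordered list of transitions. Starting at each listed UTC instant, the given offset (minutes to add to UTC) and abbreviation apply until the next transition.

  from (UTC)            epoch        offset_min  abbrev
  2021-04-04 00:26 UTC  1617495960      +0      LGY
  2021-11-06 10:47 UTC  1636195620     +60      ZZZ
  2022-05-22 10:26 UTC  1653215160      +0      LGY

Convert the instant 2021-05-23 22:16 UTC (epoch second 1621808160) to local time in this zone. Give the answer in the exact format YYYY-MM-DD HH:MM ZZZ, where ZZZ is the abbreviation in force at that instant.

2021-05-23 22:16 LGY

Query: 2021-05-23 22:16 UTC
Rule 1/3 (LGY, +00:00): 2021-04-04 00:26 UTC ≤ query < 2021-11-06 10:47 UTC
22·60 + 16 + 0 = 1336 min
1336 = 0·1440 + 1336; 1336 = 22·60 + 16 → 22:16, same day
→ 2021-05-23 22:16 LGY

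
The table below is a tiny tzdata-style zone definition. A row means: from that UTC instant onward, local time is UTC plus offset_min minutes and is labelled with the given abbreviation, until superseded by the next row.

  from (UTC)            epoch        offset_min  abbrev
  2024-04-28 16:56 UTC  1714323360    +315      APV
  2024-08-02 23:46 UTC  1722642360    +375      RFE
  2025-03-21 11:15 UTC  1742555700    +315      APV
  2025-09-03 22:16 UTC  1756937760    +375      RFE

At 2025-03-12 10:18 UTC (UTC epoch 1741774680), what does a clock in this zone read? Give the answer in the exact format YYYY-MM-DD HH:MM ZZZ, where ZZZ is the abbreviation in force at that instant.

Query: 2025-03-12 10:18 UTC
Rule 2/4 (RFE, +06:15): 2024-08-02 23:46 UTC ≤ query < 2025-03-21 11:15 UTC
10·60 + 18 + 375 = 993 min
993 = 0·1440 + 993; 993 = 16·60 + 33 → 16:33, same day
→ 2025-03-12 16:33 RFE

2025-03-12 16:33 RFE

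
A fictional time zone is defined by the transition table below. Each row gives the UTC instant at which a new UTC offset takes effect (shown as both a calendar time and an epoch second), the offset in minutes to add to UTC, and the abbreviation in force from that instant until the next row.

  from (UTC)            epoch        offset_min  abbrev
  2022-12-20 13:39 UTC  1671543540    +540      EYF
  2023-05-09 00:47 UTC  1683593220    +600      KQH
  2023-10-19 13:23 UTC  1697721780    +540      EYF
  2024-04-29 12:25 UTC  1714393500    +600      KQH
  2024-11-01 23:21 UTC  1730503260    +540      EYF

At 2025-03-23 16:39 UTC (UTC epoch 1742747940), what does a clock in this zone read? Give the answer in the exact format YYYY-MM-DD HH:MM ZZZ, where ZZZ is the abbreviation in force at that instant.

Query: 2025-03-23 16:39 UTC
Rule 5/5 (EYF, +09:00): 2024-11-01 23:21 UTC ≤ query < +∞
16·60 + 39 + 540 = 1539 min
1539 = 1·1440 + 99; 99 = 1·60 + 39 → 01:39, 2025-03-23 + 1 day = 2025-03-24
→ 2025-03-24 01:39 EYF

2025-03-24 01:39 EYF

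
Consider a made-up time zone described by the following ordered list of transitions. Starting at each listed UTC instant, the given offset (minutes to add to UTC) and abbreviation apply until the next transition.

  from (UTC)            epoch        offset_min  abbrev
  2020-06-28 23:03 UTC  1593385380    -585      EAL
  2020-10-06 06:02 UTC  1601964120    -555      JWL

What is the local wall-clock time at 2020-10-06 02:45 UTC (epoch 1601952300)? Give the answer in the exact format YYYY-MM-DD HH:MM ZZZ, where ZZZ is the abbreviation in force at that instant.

Query: 2020-10-06 02:45 UTC
Rule 1/2 (EAL, -09:45): 2020-06-28 23:03 UTC ≤ query < 2020-10-06 06:02 UTC
2·60 + 45 - 585 = -420 min
-420 = -1·1440 + 1020; 1020 = 17·60 + 0 → 17:00, 2020-10-06 - 1 day = 2020-10-05
→ 2020-10-05 17:00 EAL

2020-10-05 17:00 EAL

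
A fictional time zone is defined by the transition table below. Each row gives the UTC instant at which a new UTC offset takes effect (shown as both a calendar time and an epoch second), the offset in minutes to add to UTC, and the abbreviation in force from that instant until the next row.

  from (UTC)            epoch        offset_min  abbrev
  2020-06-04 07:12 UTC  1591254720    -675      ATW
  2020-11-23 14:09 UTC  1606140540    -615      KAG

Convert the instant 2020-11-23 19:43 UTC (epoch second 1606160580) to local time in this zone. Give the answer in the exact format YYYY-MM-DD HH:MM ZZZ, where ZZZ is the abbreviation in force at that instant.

Query: 2020-11-23 19:43 UTC
Rule 2/2 (KAG, -10:15): 2020-11-23 14:09 UTC ≤ query < +∞
19·60 + 43 - 615 = 568 min
568 = 0·1440 + 568; 568 = 9·60 + 28 → 09:28, same day
→ 2020-11-23 09:28 KAG

2020-11-23 09:28 KAG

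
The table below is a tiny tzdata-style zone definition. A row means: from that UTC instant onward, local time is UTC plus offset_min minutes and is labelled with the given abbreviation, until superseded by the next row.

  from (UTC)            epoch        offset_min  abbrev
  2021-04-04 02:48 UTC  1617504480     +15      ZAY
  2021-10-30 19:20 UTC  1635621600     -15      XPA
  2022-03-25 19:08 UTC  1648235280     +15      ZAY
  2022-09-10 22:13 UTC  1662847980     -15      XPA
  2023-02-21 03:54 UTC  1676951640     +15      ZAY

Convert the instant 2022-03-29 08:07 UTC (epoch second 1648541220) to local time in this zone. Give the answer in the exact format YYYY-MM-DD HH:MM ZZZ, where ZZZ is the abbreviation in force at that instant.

2022-03-29 08:22 ZAY

Query: 2022-03-29 08:07 UTC
Rule 3/5 (ZAY, +00:15): 2022-03-25 19:08 UTC ≤ query < 2022-09-10 22:13 UTC
8·60 + 7 + 15 = 502 min
502 = 0·1440 + 502; 502 = 8·60 + 22 → 08:22, same day
→ 2022-03-29 08:22 ZAY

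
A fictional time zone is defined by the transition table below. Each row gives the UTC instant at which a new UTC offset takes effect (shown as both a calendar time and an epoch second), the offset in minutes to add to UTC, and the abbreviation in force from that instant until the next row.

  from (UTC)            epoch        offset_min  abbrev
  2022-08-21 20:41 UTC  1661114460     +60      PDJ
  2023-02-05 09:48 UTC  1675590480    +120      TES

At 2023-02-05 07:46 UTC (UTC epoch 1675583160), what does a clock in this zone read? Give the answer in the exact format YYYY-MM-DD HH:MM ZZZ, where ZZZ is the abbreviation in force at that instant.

Query: 2023-02-05 07:46 UTC
Rule 1/2 (PDJ, +01:00): 2022-08-21 20:41 UTC ≤ query < 2023-02-05 09:48 UTC
7·60 + 46 + 60 = 526 min
526 = 0·1440 + 526; 526 = 8·60 + 46 → 08:46, same day
→ 2023-02-05 08:46 PDJ

2023-02-05 08:46 PDJ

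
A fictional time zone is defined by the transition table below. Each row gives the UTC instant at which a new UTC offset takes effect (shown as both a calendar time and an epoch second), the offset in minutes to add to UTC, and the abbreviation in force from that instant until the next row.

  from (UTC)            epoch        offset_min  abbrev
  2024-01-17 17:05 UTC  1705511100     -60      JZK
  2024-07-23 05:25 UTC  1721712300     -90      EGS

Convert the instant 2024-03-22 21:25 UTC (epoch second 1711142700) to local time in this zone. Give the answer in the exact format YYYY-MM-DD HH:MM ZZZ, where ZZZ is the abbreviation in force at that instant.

2024-03-22 20:25 JZK

Query: 2024-03-22 21:25 UTC
Rule 1/2 (JZK, -01:00): 2024-01-17 17:05 UTC ≤ query < 2024-07-23 05:25 UTC
21·60 + 25 - 60 = 1225 min
1225 = 0·1440 + 1225; 1225 = 20·60 + 25 → 20:25, same day
→ 2024-03-22 20:25 JZK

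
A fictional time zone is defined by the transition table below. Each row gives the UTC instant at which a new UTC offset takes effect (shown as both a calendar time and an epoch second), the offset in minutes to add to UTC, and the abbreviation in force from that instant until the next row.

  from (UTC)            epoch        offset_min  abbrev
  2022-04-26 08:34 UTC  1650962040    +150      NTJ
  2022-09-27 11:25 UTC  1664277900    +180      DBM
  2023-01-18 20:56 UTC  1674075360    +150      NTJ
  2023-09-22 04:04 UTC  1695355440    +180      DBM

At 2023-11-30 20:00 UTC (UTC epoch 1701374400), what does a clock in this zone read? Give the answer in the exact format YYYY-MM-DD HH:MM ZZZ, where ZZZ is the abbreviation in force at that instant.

2023-11-30 23:00 DBM

Query: 2023-11-30 20:00 UTC
Rule 4/4 (DBM, +03:00): 2023-09-22 04:04 UTC ≤ query < +∞
20·60 + 0 + 180 = 1380 min
1380 = 0·1440 + 1380; 1380 = 23·60 + 0 → 23:00, same day
→ 2023-11-30 23:00 DBM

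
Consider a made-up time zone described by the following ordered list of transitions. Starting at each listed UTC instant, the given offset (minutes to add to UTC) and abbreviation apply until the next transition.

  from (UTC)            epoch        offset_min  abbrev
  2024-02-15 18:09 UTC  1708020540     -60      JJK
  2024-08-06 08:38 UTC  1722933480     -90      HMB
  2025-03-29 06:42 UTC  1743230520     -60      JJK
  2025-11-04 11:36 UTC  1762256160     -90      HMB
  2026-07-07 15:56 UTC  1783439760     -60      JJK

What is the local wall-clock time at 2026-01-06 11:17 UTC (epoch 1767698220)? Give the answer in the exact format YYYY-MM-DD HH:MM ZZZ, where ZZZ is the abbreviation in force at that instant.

2026-01-06 09:47 HMB

Query: 2026-01-06 11:17 UTC
Rule 4/5 (HMB, -01:30): 2025-11-04 11:36 UTC ≤ query < 2026-07-07 15:56 UTC
11·60 + 17 - 90 = 587 min
587 = 0·1440 + 587; 587 = 9·60 + 47 → 09:47, same day
→ 2026-01-06 09:47 HMB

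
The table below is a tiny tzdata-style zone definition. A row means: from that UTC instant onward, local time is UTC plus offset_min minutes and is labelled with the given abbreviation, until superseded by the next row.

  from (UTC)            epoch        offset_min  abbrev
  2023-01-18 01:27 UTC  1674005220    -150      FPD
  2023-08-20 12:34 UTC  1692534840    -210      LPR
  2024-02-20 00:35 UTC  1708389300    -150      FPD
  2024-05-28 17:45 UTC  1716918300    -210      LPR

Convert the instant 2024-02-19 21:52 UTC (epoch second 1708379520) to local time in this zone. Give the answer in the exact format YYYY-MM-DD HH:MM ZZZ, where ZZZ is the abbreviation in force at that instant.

Query: 2024-02-19 21:52 UTC
Rule 2/4 (LPR, -03:30): 2023-08-20 12:34 UTC ≤ query < 2024-02-20 00:35 UTC
21·60 + 52 - 210 = 1102 min
1102 = 0·1440 + 1102; 1102 = 18·60 + 22 → 18:22, same day
→ 2024-02-19 18:22 LPR

2024-02-19 18:22 LPR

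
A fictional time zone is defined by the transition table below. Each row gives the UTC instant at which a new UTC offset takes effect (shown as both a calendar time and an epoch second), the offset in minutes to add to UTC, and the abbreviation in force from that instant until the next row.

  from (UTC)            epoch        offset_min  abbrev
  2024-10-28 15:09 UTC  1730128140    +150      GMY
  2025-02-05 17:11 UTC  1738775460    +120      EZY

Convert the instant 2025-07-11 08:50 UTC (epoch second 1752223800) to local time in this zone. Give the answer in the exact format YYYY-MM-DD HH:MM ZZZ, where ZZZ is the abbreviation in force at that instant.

2025-07-11 10:50 EZY

Query: 2025-07-11 08:50 UTC
Rule 2/2 (EZY, +02:00): 2025-02-05 17:11 UTC ≤ query < +∞
8·60 + 50 + 120 = 650 min
650 = 0·1440 + 650; 650 = 10·60 + 50 → 10:50, same day
→ 2025-07-11 10:50 EZY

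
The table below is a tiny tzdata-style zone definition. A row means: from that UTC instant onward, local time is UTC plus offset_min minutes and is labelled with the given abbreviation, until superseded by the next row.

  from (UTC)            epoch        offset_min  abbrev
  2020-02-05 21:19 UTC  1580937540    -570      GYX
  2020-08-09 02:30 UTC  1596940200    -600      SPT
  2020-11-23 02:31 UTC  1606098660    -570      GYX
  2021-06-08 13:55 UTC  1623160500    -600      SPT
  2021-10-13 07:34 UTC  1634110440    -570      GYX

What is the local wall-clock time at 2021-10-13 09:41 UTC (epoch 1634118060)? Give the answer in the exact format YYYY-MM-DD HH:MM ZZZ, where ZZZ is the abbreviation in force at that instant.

2021-10-13 00:11 GYX

Query: 2021-10-13 09:41 UTC
Rule 5/5 (GYX, -09:30): 2021-10-13 07:34 UTC ≤ query < +∞
9·60 + 41 - 570 = 11 min
11 = 0·1440 + 11; 11 = 0·60 + 11 → 00:11, same day
→ 2021-10-13 00:11 GYX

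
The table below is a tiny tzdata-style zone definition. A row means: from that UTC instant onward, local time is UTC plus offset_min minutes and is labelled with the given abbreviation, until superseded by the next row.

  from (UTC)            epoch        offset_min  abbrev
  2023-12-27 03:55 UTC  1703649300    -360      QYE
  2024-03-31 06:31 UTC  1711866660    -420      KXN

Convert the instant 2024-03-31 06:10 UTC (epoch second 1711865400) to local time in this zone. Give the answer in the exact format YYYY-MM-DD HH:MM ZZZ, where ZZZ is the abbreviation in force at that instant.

Query: 2024-03-31 06:10 UTC
Rule 1/2 (QYE, -06:00): 2023-12-27 03:55 UTC ≤ query < 2024-03-31 06:31 UTC
6·60 + 10 - 360 = 10 min
10 = 0·1440 + 10; 10 = 0·60 + 10 → 00:10, same day
→ 2024-03-31 00:10 QYE

2024-03-31 00:10 QYE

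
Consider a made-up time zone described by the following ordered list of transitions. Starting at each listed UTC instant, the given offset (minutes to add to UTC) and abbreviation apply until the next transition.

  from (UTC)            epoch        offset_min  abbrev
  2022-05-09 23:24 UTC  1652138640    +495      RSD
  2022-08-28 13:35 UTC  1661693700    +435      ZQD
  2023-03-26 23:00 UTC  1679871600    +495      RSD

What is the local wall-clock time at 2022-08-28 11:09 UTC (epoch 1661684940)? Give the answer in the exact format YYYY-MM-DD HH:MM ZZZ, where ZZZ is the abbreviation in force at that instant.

2022-08-28 19:24 RSD

Query: 2022-08-28 11:09 UTC
Rule 1/3 (RSD, +08:15): 2022-05-09 23:24 UTC ≤ query < 2022-08-28 13:35 UTC
11·60 + 9 + 495 = 1164 min
1164 = 0·1440 + 1164; 1164 = 19·60 + 24 → 19:24, same day
→ 2022-08-28 19:24 RSD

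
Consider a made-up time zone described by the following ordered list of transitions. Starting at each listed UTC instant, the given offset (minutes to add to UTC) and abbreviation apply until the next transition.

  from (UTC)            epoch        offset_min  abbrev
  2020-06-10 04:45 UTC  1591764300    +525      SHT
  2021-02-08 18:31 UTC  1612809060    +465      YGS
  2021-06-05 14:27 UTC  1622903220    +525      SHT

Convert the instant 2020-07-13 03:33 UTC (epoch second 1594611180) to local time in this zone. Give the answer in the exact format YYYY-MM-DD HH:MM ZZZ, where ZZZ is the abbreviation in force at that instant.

2020-07-13 12:18 SHT

Query: 2020-07-13 03:33 UTC
Rule 1/3 (SHT, +08:45): 2020-06-10 04:45 UTC ≤ query < 2021-02-08 18:31 UTC
3·60 + 33 + 525 = 738 min
738 = 0·1440 + 738; 738 = 12·60 + 18 → 12:18, same day
→ 2020-07-13 12:18 SHT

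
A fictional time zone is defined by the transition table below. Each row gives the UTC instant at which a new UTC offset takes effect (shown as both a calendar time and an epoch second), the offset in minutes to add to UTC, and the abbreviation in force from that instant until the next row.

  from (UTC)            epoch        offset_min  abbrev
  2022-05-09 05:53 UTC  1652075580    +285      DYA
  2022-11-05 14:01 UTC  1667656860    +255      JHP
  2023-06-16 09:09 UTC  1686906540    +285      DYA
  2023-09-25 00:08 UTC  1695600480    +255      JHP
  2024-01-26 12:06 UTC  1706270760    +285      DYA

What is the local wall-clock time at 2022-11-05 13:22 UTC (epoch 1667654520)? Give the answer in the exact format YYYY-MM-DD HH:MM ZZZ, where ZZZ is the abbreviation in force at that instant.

2022-11-05 18:07 DYA

Query: 2022-11-05 13:22 UTC
Rule 1/5 (DYA, +04:45): 2022-05-09 05:53 UTC ≤ query < 2022-11-05 14:01 UTC
13·60 + 22 + 285 = 1087 min
1087 = 0·1440 + 1087; 1087 = 18·60 + 7 → 18:07, same day
→ 2022-11-05 18:07 DYA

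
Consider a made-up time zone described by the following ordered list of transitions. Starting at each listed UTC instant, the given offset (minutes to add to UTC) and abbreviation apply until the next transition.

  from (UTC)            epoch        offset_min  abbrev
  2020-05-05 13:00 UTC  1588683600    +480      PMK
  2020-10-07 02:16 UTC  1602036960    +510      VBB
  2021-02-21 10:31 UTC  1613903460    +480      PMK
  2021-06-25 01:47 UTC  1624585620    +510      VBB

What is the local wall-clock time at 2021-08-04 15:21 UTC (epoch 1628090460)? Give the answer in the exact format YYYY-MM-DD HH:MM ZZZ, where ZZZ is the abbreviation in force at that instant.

Query: 2021-08-04 15:21 UTC
Rule 4/4 (VBB, +08:30): 2021-06-25 01:47 UTC ≤ query < +∞
15·60 + 21 + 510 = 1431 min
1431 = 0·1440 + 1431; 1431 = 23·60 + 51 → 23:51, same day
→ 2021-08-04 23:51 VBB

2021-08-04 23:51 VBB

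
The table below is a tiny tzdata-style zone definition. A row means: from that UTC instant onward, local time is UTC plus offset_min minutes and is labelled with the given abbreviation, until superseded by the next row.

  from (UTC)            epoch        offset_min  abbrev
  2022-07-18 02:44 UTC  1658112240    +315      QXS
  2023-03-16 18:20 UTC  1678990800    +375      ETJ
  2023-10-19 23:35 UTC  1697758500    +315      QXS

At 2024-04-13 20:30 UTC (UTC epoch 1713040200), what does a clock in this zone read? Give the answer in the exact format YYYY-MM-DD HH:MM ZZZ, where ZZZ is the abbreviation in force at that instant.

Query: 2024-04-13 20:30 UTC
Rule 3/3 (QXS, +05:15): 2023-10-19 23:35 UTC ≤ query < +∞
20·60 + 30 + 315 = 1545 min
1545 = 1·1440 + 105; 105 = 1·60 + 45 → 01:45, 2024-04-13 + 1 day = 2024-04-14
→ 2024-04-14 01:45 QXS

2024-04-14 01:45 QXS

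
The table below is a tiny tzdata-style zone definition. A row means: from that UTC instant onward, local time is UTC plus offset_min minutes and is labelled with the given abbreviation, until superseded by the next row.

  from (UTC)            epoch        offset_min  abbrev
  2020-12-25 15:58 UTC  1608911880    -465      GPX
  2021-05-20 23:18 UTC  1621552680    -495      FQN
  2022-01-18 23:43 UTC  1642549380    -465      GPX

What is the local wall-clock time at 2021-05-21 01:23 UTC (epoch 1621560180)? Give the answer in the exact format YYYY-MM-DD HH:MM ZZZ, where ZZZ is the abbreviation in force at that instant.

2021-05-20 17:08 FQN

Query: 2021-05-21 01:23 UTC
Rule 2/3 (FQN, -08:15): 2021-05-20 23:18 UTC ≤ query < 2022-01-18 23:43 UTC
1·60 + 23 - 495 = -412 min
-412 = -1·1440 + 1028; 1028 = 17·60 + 8 → 17:08, 2021-05-21 - 1 day = 2021-05-20
→ 2021-05-20 17:08 FQN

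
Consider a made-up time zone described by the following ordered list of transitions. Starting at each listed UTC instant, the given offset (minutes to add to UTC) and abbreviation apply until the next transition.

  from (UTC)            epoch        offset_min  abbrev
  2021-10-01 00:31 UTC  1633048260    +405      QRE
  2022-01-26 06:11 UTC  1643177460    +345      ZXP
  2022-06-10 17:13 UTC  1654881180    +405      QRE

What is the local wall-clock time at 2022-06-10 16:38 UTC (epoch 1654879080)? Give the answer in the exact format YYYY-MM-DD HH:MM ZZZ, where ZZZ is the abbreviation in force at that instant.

Query: 2022-06-10 16:38 UTC
Rule 2/3 (ZXP, +05:45): 2022-01-26 06:11 UTC ≤ query < 2022-06-10 17:13 UTC
16·60 + 38 + 345 = 1343 min
1343 = 0·1440 + 1343; 1343 = 22·60 + 23 → 22:23, same day
→ 2022-06-10 22:23 ZXP

2022-06-10 22:23 ZXP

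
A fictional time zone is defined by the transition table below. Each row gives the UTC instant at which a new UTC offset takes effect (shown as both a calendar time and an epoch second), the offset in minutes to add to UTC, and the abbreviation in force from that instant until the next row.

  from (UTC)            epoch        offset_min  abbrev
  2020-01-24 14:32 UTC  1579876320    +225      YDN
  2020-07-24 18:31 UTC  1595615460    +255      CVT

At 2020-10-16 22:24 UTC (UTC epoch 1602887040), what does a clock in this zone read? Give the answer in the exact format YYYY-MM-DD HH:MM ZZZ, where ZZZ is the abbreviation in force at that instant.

Query: 2020-10-16 22:24 UTC
Rule 2/2 (CVT, +04:15): 2020-07-24 18:31 UTC ≤ query < +∞
22·60 + 24 + 255 = 1599 min
1599 = 1·1440 + 159; 159 = 2·60 + 39 → 02:39, 2020-10-16 + 1 day = 2020-10-17
→ 2020-10-17 02:39 CVT

2020-10-17 02:39 CVT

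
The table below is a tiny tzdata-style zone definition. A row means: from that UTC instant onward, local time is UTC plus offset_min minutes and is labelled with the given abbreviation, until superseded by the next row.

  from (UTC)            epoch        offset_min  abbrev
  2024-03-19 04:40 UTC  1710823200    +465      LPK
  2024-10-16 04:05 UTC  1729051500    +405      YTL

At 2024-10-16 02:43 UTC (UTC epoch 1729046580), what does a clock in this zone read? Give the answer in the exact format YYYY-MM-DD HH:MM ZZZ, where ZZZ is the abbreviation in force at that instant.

2024-10-16 10:28 LPK

Query: 2024-10-16 02:43 UTC
Rule 1/2 (LPK, +07:45): 2024-03-19 04:40 UTC ≤ query < 2024-10-16 04:05 UTC
2·60 + 43 + 465 = 628 min
628 = 0·1440 + 628; 628 = 10·60 + 28 → 10:28, same day
→ 2024-10-16 10:28 LPK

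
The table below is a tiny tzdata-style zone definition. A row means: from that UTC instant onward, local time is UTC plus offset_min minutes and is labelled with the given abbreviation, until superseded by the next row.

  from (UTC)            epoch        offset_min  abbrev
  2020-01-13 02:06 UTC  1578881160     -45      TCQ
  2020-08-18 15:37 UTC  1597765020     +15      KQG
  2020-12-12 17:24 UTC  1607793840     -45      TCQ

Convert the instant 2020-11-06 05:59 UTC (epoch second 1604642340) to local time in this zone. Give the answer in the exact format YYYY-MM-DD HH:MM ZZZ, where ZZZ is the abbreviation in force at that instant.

2020-11-06 06:14 KQG

Query: 2020-11-06 05:59 UTC
Rule 2/3 (KQG, +00:15): 2020-08-18 15:37 UTC ≤ query < 2020-12-12 17:24 UTC
5·60 + 59 + 15 = 374 min
374 = 0·1440 + 374; 374 = 6·60 + 14 → 06:14, same day
→ 2020-11-06 06:14 KQG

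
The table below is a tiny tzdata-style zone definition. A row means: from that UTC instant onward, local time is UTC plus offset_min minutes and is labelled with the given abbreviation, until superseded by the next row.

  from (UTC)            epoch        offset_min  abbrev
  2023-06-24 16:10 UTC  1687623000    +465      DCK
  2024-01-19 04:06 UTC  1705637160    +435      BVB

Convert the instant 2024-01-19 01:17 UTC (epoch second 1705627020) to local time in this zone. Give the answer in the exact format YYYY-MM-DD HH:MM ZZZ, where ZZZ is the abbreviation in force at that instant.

Query: 2024-01-19 01:17 UTC
Rule 1/2 (DCK, +07:45): 2023-06-24 16:10 UTC ≤ query < 2024-01-19 04:06 UTC
1·60 + 17 + 465 = 542 min
542 = 0·1440 + 542; 542 = 9·60 + 2 → 09:02, same day
→ 2024-01-19 09:02 DCK

2024-01-19 09:02 DCK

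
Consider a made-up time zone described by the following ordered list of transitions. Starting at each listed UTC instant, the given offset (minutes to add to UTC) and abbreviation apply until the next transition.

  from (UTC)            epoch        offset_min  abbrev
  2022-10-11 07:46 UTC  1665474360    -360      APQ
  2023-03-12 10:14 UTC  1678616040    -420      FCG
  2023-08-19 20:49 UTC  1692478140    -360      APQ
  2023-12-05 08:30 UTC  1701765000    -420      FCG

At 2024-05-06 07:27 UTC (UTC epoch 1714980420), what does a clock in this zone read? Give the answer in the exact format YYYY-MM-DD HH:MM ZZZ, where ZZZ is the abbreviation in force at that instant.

Query: 2024-05-06 07:27 UTC
Rule 4/4 (FCG, -07:00): 2023-12-05 08:30 UTC ≤ query < +∞
7·60 + 27 - 420 = 27 min
27 = 0·1440 + 27; 27 = 0·60 + 27 → 00:27, same day
→ 2024-05-06 00:27 FCG

2024-05-06 00:27 FCG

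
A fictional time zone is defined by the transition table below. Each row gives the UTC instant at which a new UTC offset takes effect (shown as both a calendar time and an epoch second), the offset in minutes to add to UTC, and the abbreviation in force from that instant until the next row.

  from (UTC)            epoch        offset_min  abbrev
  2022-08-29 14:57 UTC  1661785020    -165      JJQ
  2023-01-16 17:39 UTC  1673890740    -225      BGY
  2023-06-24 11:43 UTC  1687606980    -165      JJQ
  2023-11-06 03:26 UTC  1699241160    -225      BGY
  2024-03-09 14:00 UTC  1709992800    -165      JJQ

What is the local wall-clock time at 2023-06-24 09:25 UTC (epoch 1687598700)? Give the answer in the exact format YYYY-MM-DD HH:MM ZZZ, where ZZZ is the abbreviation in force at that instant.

2023-06-24 05:40 BGY

Query: 2023-06-24 09:25 UTC
Rule 2/5 (BGY, -03:45): 2023-01-16 17:39 UTC ≤ query < 2023-06-24 11:43 UTC
9·60 + 25 - 225 = 340 min
340 = 0·1440 + 340; 340 = 5·60 + 40 → 05:40, same day
→ 2023-06-24 05:40 BGY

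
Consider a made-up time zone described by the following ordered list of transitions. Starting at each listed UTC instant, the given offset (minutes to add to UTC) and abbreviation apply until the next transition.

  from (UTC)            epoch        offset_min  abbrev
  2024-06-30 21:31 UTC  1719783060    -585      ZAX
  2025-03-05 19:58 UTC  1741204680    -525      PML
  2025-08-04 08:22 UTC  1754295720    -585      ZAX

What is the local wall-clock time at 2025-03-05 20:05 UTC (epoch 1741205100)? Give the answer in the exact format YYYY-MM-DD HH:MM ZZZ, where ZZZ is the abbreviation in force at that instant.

2025-03-05 11:20 PML

Query: 2025-03-05 20:05 UTC
Rule 2/3 (PML, -08:45): 2025-03-05 19:58 UTC ≤ query < 2025-08-04 08:22 UTC
20·60 + 5 - 525 = 680 min
680 = 0·1440 + 680; 680 = 11·60 + 20 → 11:20, same day
→ 2025-03-05 11:20 PML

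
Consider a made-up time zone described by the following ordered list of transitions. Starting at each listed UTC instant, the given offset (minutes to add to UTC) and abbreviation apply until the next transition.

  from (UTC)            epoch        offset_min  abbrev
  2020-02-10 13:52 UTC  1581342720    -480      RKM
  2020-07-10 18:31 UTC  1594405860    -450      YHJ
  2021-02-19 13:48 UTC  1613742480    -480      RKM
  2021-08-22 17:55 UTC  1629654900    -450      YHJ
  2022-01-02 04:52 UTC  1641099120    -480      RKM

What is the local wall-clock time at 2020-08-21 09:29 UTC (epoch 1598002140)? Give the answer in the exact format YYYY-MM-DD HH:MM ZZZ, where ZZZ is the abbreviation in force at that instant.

Query: 2020-08-21 09:29 UTC
Rule 2/5 (YHJ, -07:30): 2020-07-10 18:31 UTC ≤ query < 2021-02-19 13:48 UTC
9·60 + 29 - 450 = 119 min
119 = 0·1440 + 119; 119 = 1·60 + 59 → 01:59, same day
→ 2020-08-21 01:59 YHJ

2020-08-21 01:59 YHJ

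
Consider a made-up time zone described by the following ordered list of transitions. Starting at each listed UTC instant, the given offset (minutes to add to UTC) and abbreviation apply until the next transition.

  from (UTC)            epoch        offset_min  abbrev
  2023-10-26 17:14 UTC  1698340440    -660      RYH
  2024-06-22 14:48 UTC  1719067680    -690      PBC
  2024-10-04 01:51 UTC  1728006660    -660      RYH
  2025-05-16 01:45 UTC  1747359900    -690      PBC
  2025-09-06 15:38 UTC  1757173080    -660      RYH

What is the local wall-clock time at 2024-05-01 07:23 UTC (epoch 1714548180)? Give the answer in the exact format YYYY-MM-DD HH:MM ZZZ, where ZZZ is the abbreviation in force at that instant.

Query: 2024-05-01 07:23 UTC
Rule 1/5 (RYH, -11:00): 2023-10-26 17:14 UTC ≤ query < 2024-06-22 14:48 UTC
7·60 + 23 - 660 = -217 min
-217 = -1·1440 + 1223; 1223 = 20·60 + 23 → 20:23, 2024-05-01 - 1 day = 2024-04-30
→ 2024-04-30 20:23 RYH

2024-04-30 20:23 RYH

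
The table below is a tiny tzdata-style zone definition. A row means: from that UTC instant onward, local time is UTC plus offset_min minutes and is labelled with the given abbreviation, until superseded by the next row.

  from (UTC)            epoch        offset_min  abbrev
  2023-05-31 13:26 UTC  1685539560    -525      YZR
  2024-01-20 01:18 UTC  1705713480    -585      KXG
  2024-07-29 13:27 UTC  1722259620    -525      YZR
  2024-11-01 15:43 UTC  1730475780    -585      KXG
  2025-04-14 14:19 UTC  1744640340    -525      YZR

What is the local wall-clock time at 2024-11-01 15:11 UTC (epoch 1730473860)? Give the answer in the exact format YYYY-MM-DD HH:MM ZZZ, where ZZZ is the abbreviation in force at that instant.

Query: 2024-11-01 15:11 UTC
Rule 3/5 (YZR, -08:45): 2024-07-29 13:27 UTC ≤ query < 2024-11-01 15:43 UTC
15·60 + 11 - 525 = 386 min
386 = 0·1440 + 386; 386 = 6·60 + 26 → 06:26, same day
→ 2024-11-01 06:26 YZR

2024-11-01 06:26 YZR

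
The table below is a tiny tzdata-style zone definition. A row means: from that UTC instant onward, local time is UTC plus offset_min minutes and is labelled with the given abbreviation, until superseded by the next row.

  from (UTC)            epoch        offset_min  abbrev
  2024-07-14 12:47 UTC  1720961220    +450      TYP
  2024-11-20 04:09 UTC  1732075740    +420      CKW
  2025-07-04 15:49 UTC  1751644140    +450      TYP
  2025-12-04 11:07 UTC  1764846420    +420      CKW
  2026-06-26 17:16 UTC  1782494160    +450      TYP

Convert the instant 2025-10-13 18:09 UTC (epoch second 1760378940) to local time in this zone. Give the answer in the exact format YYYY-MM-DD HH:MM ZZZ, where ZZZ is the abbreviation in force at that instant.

Query: 2025-10-13 18:09 UTC
Rule 3/5 (TYP, +07:30): 2025-07-04 15:49 UTC ≤ query < 2025-12-04 11:07 UTC
18·60 + 9 + 450 = 1539 min
1539 = 1·1440 + 99; 99 = 1·60 + 39 → 01:39, 2025-10-13 + 1 day = 2025-10-14
→ 2025-10-14 01:39 TYP

2025-10-14 01:39 TYP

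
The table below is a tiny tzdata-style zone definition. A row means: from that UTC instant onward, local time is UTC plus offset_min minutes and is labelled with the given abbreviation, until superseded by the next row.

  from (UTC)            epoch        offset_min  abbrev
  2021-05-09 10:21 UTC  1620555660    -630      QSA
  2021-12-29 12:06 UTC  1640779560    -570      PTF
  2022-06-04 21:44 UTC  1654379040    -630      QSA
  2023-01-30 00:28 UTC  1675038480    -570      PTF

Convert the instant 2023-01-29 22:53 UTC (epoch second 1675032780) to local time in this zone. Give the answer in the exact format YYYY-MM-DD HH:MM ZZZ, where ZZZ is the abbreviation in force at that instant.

Query: 2023-01-29 22:53 UTC
Rule 3/4 (QSA, -10:30): 2022-06-04 21:44 UTC ≤ query < 2023-01-30 00:28 UTC
22·60 + 53 - 630 = 743 min
743 = 0·1440 + 743; 743 = 12·60 + 23 → 12:23, same day
→ 2023-01-29 12:23 QSA

2023-01-29 12:23 QSA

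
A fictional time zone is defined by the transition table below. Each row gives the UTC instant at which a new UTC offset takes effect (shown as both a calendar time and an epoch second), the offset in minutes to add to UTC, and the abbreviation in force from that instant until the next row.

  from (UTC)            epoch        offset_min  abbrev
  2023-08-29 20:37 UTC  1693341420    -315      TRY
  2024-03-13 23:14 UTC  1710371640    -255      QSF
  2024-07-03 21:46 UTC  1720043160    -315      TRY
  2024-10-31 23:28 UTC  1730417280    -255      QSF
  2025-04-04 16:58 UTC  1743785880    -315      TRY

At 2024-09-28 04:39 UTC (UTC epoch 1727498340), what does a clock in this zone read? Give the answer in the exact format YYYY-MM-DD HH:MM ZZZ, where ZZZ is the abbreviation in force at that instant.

Query: 2024-09-28 04:39 UTC
Rule 3/5 (TRY, -05:15): 2024-07-03 21:46 UTC ≤ query < 2024-10-31 23:28 UTC
4·60 + 39 - 315 = -36 min
-36 = -1·1440 + 1404; 1404 = 23·60 + 24 → 23:24, 2024-09-28 - 1 day = 2024-09-27
→ 2024-09-27 23:24 TRY

2024-09-27 23:24 TRY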